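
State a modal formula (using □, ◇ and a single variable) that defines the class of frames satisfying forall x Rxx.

□q → q

The condition is reflexivity. The T schema □q → q defines it.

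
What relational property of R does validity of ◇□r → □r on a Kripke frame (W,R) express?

This is frame-equivalent to ◇r → □◇r (substitute ¬r for r and contrapose).
Suppose ◇r→□◇r is valid. Take Rxy, Rxz and set V(r)={y}. Then ◇r at x, so □◇r at x, so ◇r at z, so some w with Rzw has r; w=y, i.e. Rzy. By symmetry of the argument, Ryz.
Conversely, on a frame with the Euclidean property the schema holds at every world under every valuation.
So the correspondent is the Euclidean property.

The Euclidean property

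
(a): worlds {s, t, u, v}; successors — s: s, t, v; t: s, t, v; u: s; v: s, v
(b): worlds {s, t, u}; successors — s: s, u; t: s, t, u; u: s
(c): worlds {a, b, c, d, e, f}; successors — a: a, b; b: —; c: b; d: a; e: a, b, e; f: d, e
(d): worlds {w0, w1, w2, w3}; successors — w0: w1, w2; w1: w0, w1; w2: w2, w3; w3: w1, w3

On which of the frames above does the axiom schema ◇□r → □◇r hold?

This is the axiom for convergence; its first-order frame correspondent is ∀x ∀y ∀z (Rxy ∧ Rxz → ∃w (Ryw ∧ Rzw)).
(a): holds.
(b): holds.
(c): fails — Rab and Rab but b and b have no common successor.
(d): fails — Rw0w1 and Rw0w2 but w1 and w2 have no common successor.
Valid on: (a), (b).

(a), (b)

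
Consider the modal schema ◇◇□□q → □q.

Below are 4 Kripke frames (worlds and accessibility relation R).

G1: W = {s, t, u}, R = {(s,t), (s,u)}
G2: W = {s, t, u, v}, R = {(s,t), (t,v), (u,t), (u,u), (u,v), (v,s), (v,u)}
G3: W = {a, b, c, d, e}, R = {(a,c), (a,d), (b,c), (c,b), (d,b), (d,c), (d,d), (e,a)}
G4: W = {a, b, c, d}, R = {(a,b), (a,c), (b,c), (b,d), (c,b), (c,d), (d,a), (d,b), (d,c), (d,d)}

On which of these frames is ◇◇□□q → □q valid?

G1

This is the axiom for a generalized confluence (Geach) condition; its first-order frame correspondent is ∀x ∀y ∀z ((xR²y ∧ xRz) → ∃w (yR²w ∧ z = w)).
G1: condition met.
G2: fails — uR²s, uRt but no w with sR²w and t=w.
G3: fails — aR²b, aRc but no w with bR²w and c=w.
G4: fails — dR²a, dRa but no w with aR²w and a=w.
Valid on: G1.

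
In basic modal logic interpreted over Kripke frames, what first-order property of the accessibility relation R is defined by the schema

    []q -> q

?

Reflexivity

This schema is the T axiom.
Its frame correspondent is reflexivity — forall x Rxx.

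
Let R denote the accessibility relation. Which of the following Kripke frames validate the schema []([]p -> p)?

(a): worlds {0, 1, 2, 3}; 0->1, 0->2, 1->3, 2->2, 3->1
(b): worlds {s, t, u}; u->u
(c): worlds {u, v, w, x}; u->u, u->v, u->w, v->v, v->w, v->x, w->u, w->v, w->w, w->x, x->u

This is the axiom for shift-reflexivity; its first-order frame correspondent is forall x forall y (Rxy -> Ryy).
(a): fails — R31 but not R11.
(b): holds.
(c): fails — Rwx but not Rxx.
Valid on: (b).

(b)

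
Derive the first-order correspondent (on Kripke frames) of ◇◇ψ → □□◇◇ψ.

∀x ∀y ∀z ((xR²y ∧ xR²z) → ∃w (y = w ∧ zR²w))

This is a Sahlqvist (Geach-type) schema ◇^2□^0ψ → □^2◇^2ψ.
First-order correspondent: ∀x ∀y ∀z ((xR²y ∧ xR²z) → ∃w (y = w ∧ zR²w)).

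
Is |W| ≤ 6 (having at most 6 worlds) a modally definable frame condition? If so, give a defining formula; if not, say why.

Not modally definable

Any modally definable frame class is closed under disjoint unions.
Any modal formula valid on each of 7 disjoint one-world frames is valid on their disjoint union (validity is preserved under disjoint unions). Each one-world frame has |W|=1≤6, but the union has |W|=7.
So no modal formula (or set of formulas) defines exactly the |W|≤6 frames.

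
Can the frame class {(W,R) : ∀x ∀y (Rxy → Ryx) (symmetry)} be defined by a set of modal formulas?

Yes, by p → □◇p

This is a Sahlqvist condition; the B axiom p → □◇p defines it.
Suppose p→□◇p is valid. Take Rxy and set V(p)={x}. Then p at x, so □◇p at x, so ◇p at y, so some z with Ryz has p; z=x, i.e. Ryx.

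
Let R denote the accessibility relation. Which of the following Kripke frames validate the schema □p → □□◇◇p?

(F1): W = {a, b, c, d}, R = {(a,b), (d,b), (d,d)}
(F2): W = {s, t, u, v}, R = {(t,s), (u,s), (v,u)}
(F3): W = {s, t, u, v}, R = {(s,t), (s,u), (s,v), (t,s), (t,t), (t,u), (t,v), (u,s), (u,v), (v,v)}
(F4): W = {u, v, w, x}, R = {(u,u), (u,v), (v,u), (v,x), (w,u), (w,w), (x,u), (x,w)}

Frame correspondent (Sahlqvist): ∀x ∀z (xR²z → ∃w (xRw ∧ zR²w)) — i.e. a generalized confluence (Geach) condition.
(F1): fails — dR²b but no w with dRw and bR²w.
(F2): fails — vR²s but no w with vRw and sR²w.
(F3): satisfies the condition.
(F4): satisfies the condition.
Valid on: (F3), (F4).

(F3), (F4)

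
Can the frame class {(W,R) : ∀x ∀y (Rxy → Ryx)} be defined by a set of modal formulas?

Yes — defined by p → □◇p

Yes: it is symmetry, defined by the B schema p → □◇p.
Suppose p→□◇p is valid. Take Rxy and set V(p)={x}. Then p at x, so □◇p at x, so ◇p at y, so some z with Ryz has p; z=x, i.e. Ryx.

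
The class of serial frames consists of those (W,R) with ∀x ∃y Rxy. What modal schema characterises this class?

□p → ◇p

A defining formula is □p → ◇p (the D axiom).
Suppose □p→◇p is valid. At any x set V(p)=W. Then □p at x, so ◇p at x, so x has a successor.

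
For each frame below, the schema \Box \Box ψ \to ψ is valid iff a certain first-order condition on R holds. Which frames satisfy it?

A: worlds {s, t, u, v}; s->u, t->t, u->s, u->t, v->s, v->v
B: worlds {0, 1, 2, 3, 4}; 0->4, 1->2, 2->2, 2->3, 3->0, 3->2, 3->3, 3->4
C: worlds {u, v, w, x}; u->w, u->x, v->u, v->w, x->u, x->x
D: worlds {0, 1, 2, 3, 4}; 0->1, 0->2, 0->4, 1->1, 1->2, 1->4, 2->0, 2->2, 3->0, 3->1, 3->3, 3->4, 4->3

A, D

Frame correspondent (Sahlqvist): \forall x \exists w (x R^2 w \wedge x = w) — i.e. a generalized confluence (Geach) condition.
A: condition met.
B: fails — at 0 but no w with 0R²w and 0=w.
C: fails — at v but no t with vR²t and v=t.
D: condition met.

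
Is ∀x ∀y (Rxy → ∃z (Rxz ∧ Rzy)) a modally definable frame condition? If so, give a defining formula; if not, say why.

Yes, by □□r → □r

This is a Sahlqvist condition; the C4 axiom □□r → □r defines it.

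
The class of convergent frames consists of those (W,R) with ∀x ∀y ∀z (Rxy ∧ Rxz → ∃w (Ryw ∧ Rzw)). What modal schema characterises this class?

◇□r → □◇r

This is convergence; the standard corresponding axiom is .2: ◇□r → □◇r.
Suppose ◇□r→□◇r is valid. Take Rxy, Rxz and set V(r)={w : Ryw}. Then □r at y so ◇□r at x, so □◇r at x, so ◇r at z, giving w with Rzw and Ryw.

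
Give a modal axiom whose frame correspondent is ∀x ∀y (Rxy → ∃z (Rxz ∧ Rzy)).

A defining formula is □□ψ → □ψ (the C4 axiom).
Suppose □□ψ→□ψ is valid. Take Rxy and set V(ψ)={w : xR²w}. Then □□ψ at x, so □ψ at x, so ψ at y, i.e. ∃z(Rxz∧Rzy).

□□ψ → □ψ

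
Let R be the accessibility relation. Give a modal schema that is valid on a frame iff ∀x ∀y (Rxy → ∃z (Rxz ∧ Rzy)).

□□q → □q

The condition is density. The C4 schema □□q → □q defines it.
Suppose □□q→□q is valid. Take Rxy and set V(q)={w : xR²w}. Then □□q at x, so □q at x, so q at y, i.e. ∃z(Rxz∧Rzy).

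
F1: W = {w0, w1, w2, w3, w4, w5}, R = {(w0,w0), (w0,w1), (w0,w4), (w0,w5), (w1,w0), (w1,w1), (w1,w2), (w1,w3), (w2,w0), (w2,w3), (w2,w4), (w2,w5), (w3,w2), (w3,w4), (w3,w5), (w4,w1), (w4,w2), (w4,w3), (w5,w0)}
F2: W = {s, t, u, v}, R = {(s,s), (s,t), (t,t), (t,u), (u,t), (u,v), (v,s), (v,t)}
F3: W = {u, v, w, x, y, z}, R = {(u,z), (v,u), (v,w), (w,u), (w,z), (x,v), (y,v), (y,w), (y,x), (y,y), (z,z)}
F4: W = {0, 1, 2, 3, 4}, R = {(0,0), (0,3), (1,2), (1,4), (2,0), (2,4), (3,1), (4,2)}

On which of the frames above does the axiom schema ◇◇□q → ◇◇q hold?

F1, F2

The schema corresponds to a generalized confluence (Geach) condition: ∀x ∀y (xR²y → ∃w (yRw ∧ xR²w)).
F1: holds.
F2: holds.
F3: fails — xR²u but no t with uRt and xR²t.
F4: fails — 0R²1 but no w with 1Rw and 0R²w.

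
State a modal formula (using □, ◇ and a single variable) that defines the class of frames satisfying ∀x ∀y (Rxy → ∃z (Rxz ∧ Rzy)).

□□ψ → □ψ

This is density; the standard corresponding axiom is C4: □□ψ → □ψ.
Suppose □□ψ→□ψ is valid. Take Rxy and set V(ψ)={w : xR²w}. Then □□ψ at x, so □ψ at x, so ψ at y, i.e. ∃z(Rxz∧Rzy).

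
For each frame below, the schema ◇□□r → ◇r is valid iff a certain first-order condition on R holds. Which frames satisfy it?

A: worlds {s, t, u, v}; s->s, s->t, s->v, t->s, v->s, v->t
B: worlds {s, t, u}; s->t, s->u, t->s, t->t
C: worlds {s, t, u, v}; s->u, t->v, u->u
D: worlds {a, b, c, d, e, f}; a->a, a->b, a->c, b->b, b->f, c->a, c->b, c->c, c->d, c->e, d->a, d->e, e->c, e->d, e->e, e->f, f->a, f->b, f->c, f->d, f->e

This is the axiom for a generalized confluence (Geach) condition; its first-order frame correspondent is ∀x ∀y (xRy → ∃w (yR²w ∧ xRw)).
A: satisfies the condition.
B: fails — sRu but no w with uR²w and sRw.
C: fails — tRv but no w with vR²w and tRw.
D: satisfies the condition.
Valid on: A, D.

A, D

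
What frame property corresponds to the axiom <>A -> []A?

Suppose ◇A→□A is valid. Take Rxy, Rxz and set V(A)={y}. Then ◇A at x, so □A at x, so A at z, i.e. z=y.

Partial functionality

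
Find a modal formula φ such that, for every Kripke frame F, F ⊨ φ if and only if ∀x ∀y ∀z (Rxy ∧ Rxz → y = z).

A defining formula is ◇q → □q (the CD axiom).
Suppose ◇q→□q is valid. Take Rxy, Rxz and set V(q)={y}. Then ◇q at x, so □q at x, so q at z, i.e. z=y.

◇q → □q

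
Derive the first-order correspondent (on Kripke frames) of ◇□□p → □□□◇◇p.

This is a Sahlqvist (Geach-type) schema ◇^1□^2p → □^3◇^2p.
Minimal-valuation argument: fix x; take any y with xR^1y and any z with xR^3z. Set V(p) to the set of worlds R-reachable from y in exactly 2 steps. Then □^2p holds at y, so the antecedent holds at x; validity forces ◇^2p at z, giving a w with zR^2w and yR^2w.
First-order correspondent: ∀x ∀y ∀z ((xRy ∧ xR³z) → ∃w (yR²w ∧ zR²w)).

∀x ∀y ∀z ((xRy ∧ xR³z) → ∃w (yR²w ∧ zR²w))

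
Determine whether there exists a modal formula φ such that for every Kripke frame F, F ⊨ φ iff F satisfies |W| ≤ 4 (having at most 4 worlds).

Not modally definable

Any modally definable frame class is closed under disjoint unions.
Any modal formula valid on each of 5 disjoint one-world frames is valid on their disjoint union (validity is preserved under disjoint unions). Each one-world frame has |W|=1≤4, but the union has |W|=5.
So no modal formula (or set of formulas) defines exactly the |W|≤4 frames.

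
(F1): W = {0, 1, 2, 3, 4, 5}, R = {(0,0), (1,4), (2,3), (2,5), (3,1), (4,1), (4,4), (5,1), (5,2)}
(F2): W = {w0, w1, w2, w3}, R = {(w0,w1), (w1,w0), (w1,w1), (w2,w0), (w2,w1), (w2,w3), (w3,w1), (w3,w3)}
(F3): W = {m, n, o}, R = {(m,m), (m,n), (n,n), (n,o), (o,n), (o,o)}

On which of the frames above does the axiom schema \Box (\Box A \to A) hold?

(F3)

The schema corresponds to shift-reflexivity: \forall x \forall y (Rxy \to Ryy).
(F1): fails — R31 but not R11.
(F2): fails — Rw1w0 but not Rw0w0.
(F3): satisfies the condition.
Valid on: (F3).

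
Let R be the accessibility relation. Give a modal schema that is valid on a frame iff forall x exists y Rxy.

A defining formula is □q → ◇q (the D axiom).
Suppose □q→◇q is valid. At any x set V(q)=W. Then □q at x, so ◇q at x, so x has a successor.

□q → ◇q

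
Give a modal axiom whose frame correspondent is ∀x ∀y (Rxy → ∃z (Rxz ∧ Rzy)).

□□p → □p

This is density; the standard corresponding axiom is C4: □□p → □p.
Suppose □□p→□p is valid. Take Rxy and set V(p)={w : xR²w}. Then □□p at x, so □p at x, so p at y, i.e. ∃z(Rxz∧Rzy).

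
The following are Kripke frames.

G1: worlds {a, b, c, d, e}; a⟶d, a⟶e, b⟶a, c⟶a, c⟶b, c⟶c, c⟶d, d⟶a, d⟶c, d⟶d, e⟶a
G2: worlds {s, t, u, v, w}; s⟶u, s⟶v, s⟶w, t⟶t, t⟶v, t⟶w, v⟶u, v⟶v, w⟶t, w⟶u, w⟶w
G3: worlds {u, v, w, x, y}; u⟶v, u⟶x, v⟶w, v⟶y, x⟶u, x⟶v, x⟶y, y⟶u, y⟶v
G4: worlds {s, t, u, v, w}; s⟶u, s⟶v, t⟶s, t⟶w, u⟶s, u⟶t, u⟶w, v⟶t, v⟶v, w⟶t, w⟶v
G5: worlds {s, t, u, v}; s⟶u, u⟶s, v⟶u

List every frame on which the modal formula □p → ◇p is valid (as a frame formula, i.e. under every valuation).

G1, G4

The schema corresponds to seriality: ∀x ∃y Rxy.
G1: ✓.
G2: fails — world u has no successor.
G3: fails — world w has no successor.
G4: ✓.
G5: fails — world t has no successor.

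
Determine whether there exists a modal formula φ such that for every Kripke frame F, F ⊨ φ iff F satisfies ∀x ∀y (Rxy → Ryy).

The condition is shift-reflexivity. A defining modal formula is □(□r → r).
Suppose □(□r→r) is valid. Take Rxy and set V(r)={w : Ryw}. Then at y, □r holds; since □(□r→r) at x, □r→r at y, so r at y, i.e. Ryy.

Definable; □(□r → r) defines it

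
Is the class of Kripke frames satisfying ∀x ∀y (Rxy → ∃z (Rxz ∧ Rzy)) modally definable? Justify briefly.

Yes, by □□q → □q

This is a Sahlqvist condition; the C4 axiom □□q → □q defines it.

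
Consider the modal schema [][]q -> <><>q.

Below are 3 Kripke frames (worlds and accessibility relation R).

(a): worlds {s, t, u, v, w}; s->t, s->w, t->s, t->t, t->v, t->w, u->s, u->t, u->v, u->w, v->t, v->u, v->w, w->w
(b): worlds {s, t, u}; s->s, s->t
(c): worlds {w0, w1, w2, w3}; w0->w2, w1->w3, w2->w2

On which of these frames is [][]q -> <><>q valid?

(a)

The schema corresponds to a generalized confluence (Geach) condition: forall x exists w (x R^2 w & x R^2 w).
(a): condition met.
(b): fails — at t but no w with tR²w and tR²w.
(c): fails — at w1 but no w with w1R²w and w1R²w.
Valid on: (a).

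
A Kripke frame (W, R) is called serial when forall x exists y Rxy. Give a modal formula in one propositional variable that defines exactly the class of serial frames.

The condition is seriality. The D schema □p → ◇p defines it.
Suppose □p→◇p is valid. At any x set V(p)=W. Then □p at x, so ◇p at x, so x has a successor.

□p → ◇p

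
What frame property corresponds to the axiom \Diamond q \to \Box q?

partial functionality: \forall x \forall y \forall z (Rxy \wedge Rxz \to y = z)

Suppose ◇q→□q is valid. Take Rxy, Rxz and set V(q)={y}. Then ◇q at x, so □q at x, so q at z, i.e. z=y.
Conversely, any frame satisfying \forall x \forall y \forall z (Rxy \wedge Rxz \to y = z) validates the schema.
Frame condition: \forall x \forall y \forall z (Rxy \wedge Rxz \to y = z).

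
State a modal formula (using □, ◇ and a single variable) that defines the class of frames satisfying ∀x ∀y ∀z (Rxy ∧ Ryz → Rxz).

A defining formula is □ψ → □□ψ (the 4 axiom).
Suppose □ψ→□□ψ is valid. Take Rxy, Ryz and set V(ψ)={w : Rxw}. Then □ψ at x, so □□ψ at x, so □ψ at y, so ψ at z, i.e. Rxz.

□ψ → □□ψ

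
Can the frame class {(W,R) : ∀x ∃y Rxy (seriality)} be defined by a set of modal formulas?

Yes, by □p → ◇p

Yes: it is seriality, defined by the D schema □p → ◇p.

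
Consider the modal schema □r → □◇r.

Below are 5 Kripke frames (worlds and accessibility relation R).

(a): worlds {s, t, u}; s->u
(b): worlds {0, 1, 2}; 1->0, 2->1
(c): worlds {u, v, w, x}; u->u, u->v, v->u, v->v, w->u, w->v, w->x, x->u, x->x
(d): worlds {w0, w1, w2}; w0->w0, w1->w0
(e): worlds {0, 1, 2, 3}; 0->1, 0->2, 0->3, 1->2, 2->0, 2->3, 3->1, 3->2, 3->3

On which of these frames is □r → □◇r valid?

(c), (d)

The schema corresponds to a generalized confluence (Geach) condition: ∀x ∀z (xRz → ∃w (xRw ∧ zRw)).
(a): fails — sRu but no w with sRw and uRw.
(b): fails — 1R0 but no w with 1Rw and 0Rw.
(c): holds.
(d): holds.
(e): fails — 1R2 but no w with 1Rw and 2Rw.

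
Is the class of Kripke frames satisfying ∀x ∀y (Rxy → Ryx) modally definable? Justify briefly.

This is a Sahlqvist condition; the B axiom p → □◇p defines it.
Suppose p→□◇p is valid. Take Rxy and set V(p)={x}. Then p at x, so □◇p at x, so ◇p at y, so some z with Ryz has p; z=x, i.e. Ryx.

Yes — defined by p → □◇p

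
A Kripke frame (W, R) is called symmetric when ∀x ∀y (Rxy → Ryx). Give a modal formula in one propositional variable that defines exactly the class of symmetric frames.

This is symmetry; the standard corresponding axiom is B: p → □◇p.
Suppose p→□◇p is valid. Take Rxy and set V(p)={x}. Then p at x, so □◇p at x, so ◇p at y, so some z with Ryz has p; z=x, i.e. Ryx.

p → □◇p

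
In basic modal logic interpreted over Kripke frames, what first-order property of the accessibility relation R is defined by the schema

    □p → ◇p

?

This is the D axiom.
It corresponds to seriality: ∀x ∃y Rxy.

Seriality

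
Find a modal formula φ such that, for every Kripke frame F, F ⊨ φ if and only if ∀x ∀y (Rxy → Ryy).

□(□ψ → ψ)

A defining formula is □(□ψ → ψ) (the T□ axiom).
Suppose □(□ψ→ψ) is valid. Take Rxy and set V(ψ)={w : Ryw}. Then at y, □ψ holds; since □(□ψ→ψ) at x, □ψ→ψ at y, so ψ at y, i.e. Ryy.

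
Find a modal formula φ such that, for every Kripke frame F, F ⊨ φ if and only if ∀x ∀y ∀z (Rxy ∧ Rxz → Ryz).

◇r → □◇r

A defining formula is ◇r → □◇r (the 5 axiom).
Suppose ◇r→□◇r is valid. Take Rxy, Rxz and set V(r)={y}. Then ◇r at x, so □◇r at x, so ◇r at z, so some w with Rzw has r; w=y, i.e. Rzy. By symmetry of the argument, Ryz.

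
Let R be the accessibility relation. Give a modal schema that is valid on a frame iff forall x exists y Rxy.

□q → ◇q

The condition is seriality. The D schema □q → ◇q defines it.
Suppose □q→◇q is valid. At any x set V(q)=W. Then □q at x, so ◇q at x, so x has a successor.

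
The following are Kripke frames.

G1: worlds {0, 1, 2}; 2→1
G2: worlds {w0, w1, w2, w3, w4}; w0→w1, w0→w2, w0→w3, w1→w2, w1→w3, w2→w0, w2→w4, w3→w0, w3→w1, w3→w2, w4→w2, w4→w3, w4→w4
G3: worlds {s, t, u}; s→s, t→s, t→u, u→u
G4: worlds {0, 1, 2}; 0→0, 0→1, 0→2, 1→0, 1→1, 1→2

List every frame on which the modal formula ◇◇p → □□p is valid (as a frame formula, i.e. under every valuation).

Frame correspondent (Sahlqvist): ∀x ∀y ∀z ((xR²y ∧ xR²z) → ∃w (y = w ∧ z = w)) — i.e. a generalized confluence (Geach) condition.
G1: holds.
G2: fails — w0R²w0, w0R²w1 but w0 ≠ w1.
G3: fails — tR²s, tR²u but s ≠ u.
G4: fails — 0R²0, 0R²1 but 0 ≠ 1.
Valid on: G1.

G1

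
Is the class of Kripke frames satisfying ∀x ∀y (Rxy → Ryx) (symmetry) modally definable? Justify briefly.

Yes: it is symmetry, defined by the B schema q → □◇q.
Suppose q→□◇q is valid. Take Rxy and set V(q)={x}. Then q at x, so □◇q at x, so ◇q at y, so some z with Ryz has q; z=x, i.e. Ryx.

Yes, by q → □◇q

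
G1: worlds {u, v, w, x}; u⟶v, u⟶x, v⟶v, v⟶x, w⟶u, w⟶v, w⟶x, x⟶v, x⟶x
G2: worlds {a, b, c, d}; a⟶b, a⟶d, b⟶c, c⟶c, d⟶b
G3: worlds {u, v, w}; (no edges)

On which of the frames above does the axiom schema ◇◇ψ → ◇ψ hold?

This is the axiom for transitivity; its first-order frame correspondent is ∀x ∀y ∀z (Rxy ∧ Ryz → Rxz).
G1: condition met.
G2: fails — Rab and Rbc but not Rac.
G3: condition met.
Valid on: G1, G3.

G1, G3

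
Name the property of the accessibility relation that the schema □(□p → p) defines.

Suppose □(□p→p) is valid. Take Rxy and set V(p)={w : Ryw}. Then at y, □p holds; since □(□p→p) at x, □p→p at y, so p at y, i.e. Ryy.
Conversely, on a frame with shift-reflexivity the schema holds at every world under every valuation.
So the correspondent is shift-reflexivity.

shift-reflexivity: ∀x ∀y (Rxy → Ryy)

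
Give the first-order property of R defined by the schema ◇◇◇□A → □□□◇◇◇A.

This is a Sahlqvist (Geach-type) schema ◇^3□^1A → □^3◇^3A.
Minimal-valuation argument: fix x; take any y with xR^3y and any z with xR^3z. Set V(A) to the set of worlds R-reachable from y in exactly 1 step. Then □^1A holds at y, so the antecedent holds at x; validity forces ◇^3A at z, giving a w with zR^3w and yR^1w.
First-order correspondent: ∀x ∀y ∀z ((xR³y ∧ xR³z) → ∃w (yRw ∧ zR³w)).

∀x ∀y ∀z ((xR³y ∧ xR³z) → ∃w (yRw ∧ zR³w))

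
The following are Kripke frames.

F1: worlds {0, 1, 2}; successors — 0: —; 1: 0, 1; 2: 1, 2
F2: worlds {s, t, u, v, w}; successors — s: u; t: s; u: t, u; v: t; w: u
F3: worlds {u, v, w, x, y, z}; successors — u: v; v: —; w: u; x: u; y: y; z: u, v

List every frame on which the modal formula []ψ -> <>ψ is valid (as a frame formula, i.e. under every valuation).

The schema corresponds to seriality: forall x exists y Rxy.
F1: fails — world 0 has no successor.
F2: holds.
F3: fails — world v has no successor.

F2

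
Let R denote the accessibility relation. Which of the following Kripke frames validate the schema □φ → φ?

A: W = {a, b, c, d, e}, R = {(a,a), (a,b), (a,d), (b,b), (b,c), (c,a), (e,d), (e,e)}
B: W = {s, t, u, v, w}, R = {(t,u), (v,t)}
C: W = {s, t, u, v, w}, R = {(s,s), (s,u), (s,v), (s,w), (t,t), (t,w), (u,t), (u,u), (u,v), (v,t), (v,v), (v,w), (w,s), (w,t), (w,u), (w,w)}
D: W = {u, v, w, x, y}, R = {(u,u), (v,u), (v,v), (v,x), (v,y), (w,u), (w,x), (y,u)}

The schema corresponds to reflexivity: ∀x Rxx.
A: fails — world c does not see itself.
B: fails — world s does not see itself.
C: holds.
D: fails — world w does not see itself.

C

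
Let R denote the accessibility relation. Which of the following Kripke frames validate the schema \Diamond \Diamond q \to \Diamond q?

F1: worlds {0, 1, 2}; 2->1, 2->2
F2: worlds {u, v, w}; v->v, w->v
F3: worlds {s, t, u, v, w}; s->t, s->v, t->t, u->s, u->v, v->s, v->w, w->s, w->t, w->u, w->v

F1, F2

Frame correspondent (Sahlqvist): \forall x \forall y \forall z (Rxy \wedge Ryz \to Rxz) — i.e. transitivity.
F1: satisfies the condition.
F2: satisfies the condition.
F3: fails — Ruv and Rvw but not Ruw.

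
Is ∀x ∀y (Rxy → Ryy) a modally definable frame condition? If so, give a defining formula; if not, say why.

The condition is shift-reflexivity. A defining modal formula is □(□p → p).
Suppose □(□p→p) is valid. Take Rxy and set V(p)={w : Ryw}. Then at y, □p holds; since □(□p→p) at x, □p→p at y, so p at y, i.e. Ryy.

Definable; □(□p → p) defines it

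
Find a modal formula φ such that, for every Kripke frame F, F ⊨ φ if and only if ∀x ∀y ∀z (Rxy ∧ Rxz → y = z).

A defining formula is ◇s → □s (the CD axiom).
Suppose ◇s→□s is valid. Take Rxy, Rxz and set V(s)={y}. Then ◇s at x, so □s at x, so s at z, i.e. z=y.

◇s → □s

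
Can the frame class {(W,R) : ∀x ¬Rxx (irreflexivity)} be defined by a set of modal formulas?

If a class were modally definable it would be closed under surjective bounded morphisms (Goldblatt–Thomason).
The 2-cycle (worlds w0,w1 with w0→w1→w0) is irreflexive, and the map sending every world to a single reflexive point • is a surjective bounded morphism (forth: every edge maps to (•,•); back: every world has a successor). So any modal formula valid on the 2-cycle is also valid on the reflexive point, which is not irreflexive.
So no modal formula (or set of formulas) defines exactly the irreflexive frames.

Not modally definable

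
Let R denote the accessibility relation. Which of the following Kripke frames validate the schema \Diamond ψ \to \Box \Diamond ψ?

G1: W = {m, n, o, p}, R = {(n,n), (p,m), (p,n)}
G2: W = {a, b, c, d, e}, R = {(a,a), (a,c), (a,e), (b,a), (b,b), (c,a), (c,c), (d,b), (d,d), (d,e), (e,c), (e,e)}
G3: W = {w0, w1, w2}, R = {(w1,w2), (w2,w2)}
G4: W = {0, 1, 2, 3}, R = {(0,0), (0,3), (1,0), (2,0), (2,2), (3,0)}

G3

The schema corresponds to the Euclidean property: \forall x \forall y \forall z (Rxy \wedge Rxz \to Ryz).
G1: fails — Rpm and Rpm but not Rmm.
G2: fails — Rae and Raa but not Rea.
G3: ✓.
G4: fails — R03 and R03 but not R33.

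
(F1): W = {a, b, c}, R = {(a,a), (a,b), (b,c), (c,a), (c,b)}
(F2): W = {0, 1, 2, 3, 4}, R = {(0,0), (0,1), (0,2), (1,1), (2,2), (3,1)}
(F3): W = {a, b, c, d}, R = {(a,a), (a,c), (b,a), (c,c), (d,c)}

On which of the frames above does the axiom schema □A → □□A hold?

This is the axiom for transitivity; its first-order frame correspondent is ∀x ∀y ∀z (Rxy ∧ Ryz → Rxz).
(F1): fails — Rbc and Rcb but not Rbb.
(F2): ✓.
(F3): fails — Rba and Rac but not Rbc.

(F2)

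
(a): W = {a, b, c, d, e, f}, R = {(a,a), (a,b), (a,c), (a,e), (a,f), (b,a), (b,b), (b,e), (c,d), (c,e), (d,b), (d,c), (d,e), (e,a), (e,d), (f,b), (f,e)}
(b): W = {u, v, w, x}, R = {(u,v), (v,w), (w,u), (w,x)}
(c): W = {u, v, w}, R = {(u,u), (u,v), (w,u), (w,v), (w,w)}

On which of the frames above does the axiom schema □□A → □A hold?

(c)

The schema corresponds to density: ∀x ∀y (Rxy → ∃z (Rxz ∧ Rzy)).
(a): fails — Rdc but no z with Rdz and Rzc.
(b): fails — Ruv but no z with Ruz and Rzv.
(c): satisfies the condition.
Valid on: (c).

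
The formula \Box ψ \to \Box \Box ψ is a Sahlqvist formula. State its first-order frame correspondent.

Suppose □ψ→□□ψ is valid. Take Rxy, Ryz and set V(ψ)={w : Rxw}. Then □ψ at x, so □□ψ at x, so □ψ at y, so ψ at z, i.e. Rxz.
The converse is a direct semantic check.
So the correspondent is transitivity.

transitivity: \forall x \forall y \forall z (Rxy \wedge Ryz \to Rxz)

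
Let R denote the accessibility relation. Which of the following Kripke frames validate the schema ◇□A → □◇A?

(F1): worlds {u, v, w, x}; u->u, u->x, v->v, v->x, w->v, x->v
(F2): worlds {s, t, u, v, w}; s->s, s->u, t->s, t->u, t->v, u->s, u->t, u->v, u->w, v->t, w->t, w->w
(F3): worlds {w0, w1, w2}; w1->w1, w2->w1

This is the axiom for convergence; its first-order frame correspondent is ∀x ∀y ∀z (Rxy ∧ Rxz → ∃w (Ryw ∧ Rzw)).
(F1): fails — Ruu and Rux but u and x have no common successor.
(F2): fails — Rtv and Rts but v and s have no common successor.
(F3): holds.

(F3)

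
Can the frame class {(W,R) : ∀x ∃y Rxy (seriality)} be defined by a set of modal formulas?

Yes, by □r → ◇r

The condition is seriality. A defining modal formula is □r → ◇r.
Suppose □r→◇r is valid. At any x set V(r)=W. Then □r at x, so ◇r at x, so x has a successor.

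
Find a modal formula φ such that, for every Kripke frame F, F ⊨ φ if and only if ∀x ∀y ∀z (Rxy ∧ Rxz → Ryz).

The condition is the Euclidean property. The 5 schema ◇r → □◇r defines it.
Suppose ◇r→□◇r is valid. Take Rxy, Rxz and set V(r)={y}. Then ◇r at x, so □◇r at x, so ◇r at z, so some w with Rzw has r; w=y, i.e. Rzy. By symmetry of the argument, Ryz.

◇r → □◇r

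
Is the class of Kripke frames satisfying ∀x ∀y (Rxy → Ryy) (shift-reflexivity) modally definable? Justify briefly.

Yes: it is shift-reflexivity, defined by the T□ schema □(□p → p).
Suppose □(□p→p) is valid. Take Rxy and set V(p)={w : Ryw}. Then at y, □p holds; since □(□p→p) at x, □p→p at y, so p at y, i.e. Ryy.

Yes — defined by □(□p → p)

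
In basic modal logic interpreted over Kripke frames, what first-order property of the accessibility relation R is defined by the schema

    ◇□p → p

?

This schema is equivalent to the B axiom p → □◇p.
It corresponds to symmetry: ∀x ∀y (Rxy → Ryx).

Symmetry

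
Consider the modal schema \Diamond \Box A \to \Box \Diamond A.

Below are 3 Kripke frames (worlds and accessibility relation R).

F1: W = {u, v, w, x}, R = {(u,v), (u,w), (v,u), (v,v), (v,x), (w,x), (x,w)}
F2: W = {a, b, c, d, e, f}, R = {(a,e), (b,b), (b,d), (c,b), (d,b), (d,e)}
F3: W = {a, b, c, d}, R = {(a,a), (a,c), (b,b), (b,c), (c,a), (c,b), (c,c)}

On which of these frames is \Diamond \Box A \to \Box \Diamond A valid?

The schema corresponds to convergence: \forall x \forall y \forall z (Rxy \wedge Rxz \to \exists w (Ryw \wedge Rzw)).
F1: fails — Rvv and Rvx but v and x have no common successor.
F2: fails — Rae and Rae but e and e have no common successor.
F3: holds.
Valid on: F3.

F3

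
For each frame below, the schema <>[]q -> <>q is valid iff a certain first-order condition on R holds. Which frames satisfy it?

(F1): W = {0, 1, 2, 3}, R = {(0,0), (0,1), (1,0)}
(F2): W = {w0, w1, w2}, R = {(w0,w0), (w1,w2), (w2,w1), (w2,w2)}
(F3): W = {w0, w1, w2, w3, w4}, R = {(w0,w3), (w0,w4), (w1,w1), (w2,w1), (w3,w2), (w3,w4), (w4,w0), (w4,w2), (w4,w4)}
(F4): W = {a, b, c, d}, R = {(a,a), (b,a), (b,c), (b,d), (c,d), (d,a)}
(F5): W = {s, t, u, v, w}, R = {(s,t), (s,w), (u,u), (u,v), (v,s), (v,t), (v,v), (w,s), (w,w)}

Frame correspondent (Sahlqvist): forall x forall y (xRy -> exists w (yRw & xRw)) — i.e. a generalized confluence (Geach) condition.
(F1): condition met.
(F2): condition met.
(F3): fails — w3Rw2 but no w with w2Rw and w3Rw.
(F4): fails — cRd but no w with dRw and cRw.
(F5): fails — sRt but no w* with tRw* and sRw*.

(F1), (F2)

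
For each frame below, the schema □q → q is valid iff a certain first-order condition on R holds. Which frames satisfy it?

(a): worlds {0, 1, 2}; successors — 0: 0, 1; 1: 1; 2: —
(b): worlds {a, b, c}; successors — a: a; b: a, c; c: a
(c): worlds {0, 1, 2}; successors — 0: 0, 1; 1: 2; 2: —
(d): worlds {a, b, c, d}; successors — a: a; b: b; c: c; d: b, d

This is the axiom for reflexivity; its first-order frame correspondent is ∀x Rxx.
(a): fails — world 2 does not see itself.
(b): fails — world b does not see itself.
(c): fails — world 1 does not see itself.
(d): holds.

(d)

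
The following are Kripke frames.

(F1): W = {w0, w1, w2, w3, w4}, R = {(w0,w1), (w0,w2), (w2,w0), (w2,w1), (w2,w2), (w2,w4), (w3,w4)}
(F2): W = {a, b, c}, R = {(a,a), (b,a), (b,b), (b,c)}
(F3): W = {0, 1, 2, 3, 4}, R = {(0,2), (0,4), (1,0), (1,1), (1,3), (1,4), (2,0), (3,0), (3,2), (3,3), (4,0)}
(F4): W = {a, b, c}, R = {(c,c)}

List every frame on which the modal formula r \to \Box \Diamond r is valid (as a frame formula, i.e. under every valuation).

(F4)

This is the axiom for symmetry; its first-order frame correspondent is \forall x \forall y (Rxy \to Ryx).
(F1): fails — Rw2w4 but not Rw4w2.
(F2): fails — Rba but not Rab.
(F3): fails — R10 but not R01.
(F4): ✓.
Valid on: (F4).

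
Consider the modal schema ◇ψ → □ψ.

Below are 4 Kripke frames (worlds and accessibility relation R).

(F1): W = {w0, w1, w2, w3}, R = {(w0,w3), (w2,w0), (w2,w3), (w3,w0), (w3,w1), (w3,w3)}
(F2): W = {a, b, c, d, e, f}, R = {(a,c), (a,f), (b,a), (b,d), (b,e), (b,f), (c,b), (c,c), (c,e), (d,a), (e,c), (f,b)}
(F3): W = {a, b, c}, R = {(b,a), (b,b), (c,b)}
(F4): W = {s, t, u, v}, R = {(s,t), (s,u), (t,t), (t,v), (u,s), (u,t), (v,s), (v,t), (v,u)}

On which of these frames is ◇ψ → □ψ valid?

Frame correspondent (Sahlqvist): ∀x ∀y ∀z (Rxy ∧ Rxz → y = z) — i.e. partial functionality.
(F1): fails — w2 sees both w0 and w3.
(F2): fails — a sees both c and f.
(F3): fails — b sees both a and b.
(F4): fails — s sees both t and u.

none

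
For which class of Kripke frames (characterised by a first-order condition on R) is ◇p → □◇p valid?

This is the 5 axiom.
Its frame correspondent is the Euclidean property — ∀x ∀y ∀z (Rxy ∧ Rxz → Ryz).

the Euclidean property: ∀x ∀y ∀z (Rxy ∧ Rxz → Ryz)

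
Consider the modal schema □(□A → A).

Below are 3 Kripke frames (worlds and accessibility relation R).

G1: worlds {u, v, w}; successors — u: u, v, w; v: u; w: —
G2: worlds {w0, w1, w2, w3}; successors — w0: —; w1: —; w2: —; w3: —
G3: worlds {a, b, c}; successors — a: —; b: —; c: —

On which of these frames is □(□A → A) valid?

G2, G3

This is the axiom for shift-reflexivity; its first-order frame correspondent is ∀x ∀y (Rxy → Ryy).
G1: fails — Ruv but not Rvv.
G2: condition met.
G3: condition met.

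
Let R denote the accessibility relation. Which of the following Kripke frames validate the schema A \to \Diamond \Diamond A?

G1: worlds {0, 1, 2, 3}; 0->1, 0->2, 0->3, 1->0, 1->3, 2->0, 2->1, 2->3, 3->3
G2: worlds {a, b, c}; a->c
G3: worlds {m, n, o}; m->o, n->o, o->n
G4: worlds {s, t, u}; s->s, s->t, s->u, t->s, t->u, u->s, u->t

G1, G4

This is the axiom for a generalized confluence (Geach) condition; its first-order frame correspondent is \forall x \exists w (x = w \wedge x R^2 w).
G1: satisfies the condition.
G2: fails — at a but no w with a=w and aR²w.
G3: fails — at m but no w with m=w and mR²w.
G4: satisfies the condition.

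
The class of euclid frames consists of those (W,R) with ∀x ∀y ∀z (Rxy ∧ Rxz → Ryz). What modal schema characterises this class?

◇p → □◇p

The condition is the Euclidean property. The 5 schema ◇p → □◇p defines it.
Suppose ◇p→□◇p is valid. Take Rxy, Rxz and set V(p)={y}. Then ◇p at x, so □◇p at x, so ◇p at z, so some w with Rzw has p; w=y, i.e. Rzy. By symmetry of the argument, Ryz.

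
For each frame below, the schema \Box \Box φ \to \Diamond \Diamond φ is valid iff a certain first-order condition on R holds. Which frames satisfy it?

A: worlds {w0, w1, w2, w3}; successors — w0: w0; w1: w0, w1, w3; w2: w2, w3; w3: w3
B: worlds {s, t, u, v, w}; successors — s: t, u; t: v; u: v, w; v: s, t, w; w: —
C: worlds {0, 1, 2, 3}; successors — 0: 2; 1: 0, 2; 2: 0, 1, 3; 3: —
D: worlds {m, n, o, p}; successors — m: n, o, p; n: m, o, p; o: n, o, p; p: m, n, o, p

The schema corresponds to a generalized confluence (Geach) condition: \forall x \exists w (x R^2 w \wedge x R^2 w).
A: satisfies the condition.
B: fails — at w but no w* with wR²w* and wR²w*.
C: fails — at 3 but no w with 3R²w and 3R²w.
D: satisfies the condition.

A, D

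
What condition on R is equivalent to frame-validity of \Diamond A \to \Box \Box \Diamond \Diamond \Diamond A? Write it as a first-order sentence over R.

\forall x \forall y \forall z ((xRy \wedge x R^2 z) \to \exists w (y = w \wedge z R^3 w))

This is a Sahlqvist (Geach-type) schema ◇^1□^0A → □^2◇^3A.
First-order correspondent: \forall x \forall y \forall z ((xRy \wedge x R^2 z) \to \exists w (y = w \wedge z R^3 w)).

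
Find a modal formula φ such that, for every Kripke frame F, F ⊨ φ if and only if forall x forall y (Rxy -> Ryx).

ψ → □◇ψ

The condition is symmetry. The B schema ψ → □◇ψ defines it.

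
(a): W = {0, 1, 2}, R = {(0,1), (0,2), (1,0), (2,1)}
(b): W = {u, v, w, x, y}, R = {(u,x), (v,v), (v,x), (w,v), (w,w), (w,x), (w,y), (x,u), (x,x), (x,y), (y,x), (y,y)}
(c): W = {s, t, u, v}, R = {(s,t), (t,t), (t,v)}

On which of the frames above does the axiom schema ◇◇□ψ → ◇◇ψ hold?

(b)

Frame correspondent (Sahlqvist): ∀x ∀y (xR²y → ∃w (yRw ∧ xR²w)) — i.e. a generalized confluence (Geach) condition.
(a): fails — 1R²1 but no w with 1Rw and 1R²w.
(b): satisfies the condition.
(c): fails — sR²v but no w with vRw and sR²w.
Valid on: (b).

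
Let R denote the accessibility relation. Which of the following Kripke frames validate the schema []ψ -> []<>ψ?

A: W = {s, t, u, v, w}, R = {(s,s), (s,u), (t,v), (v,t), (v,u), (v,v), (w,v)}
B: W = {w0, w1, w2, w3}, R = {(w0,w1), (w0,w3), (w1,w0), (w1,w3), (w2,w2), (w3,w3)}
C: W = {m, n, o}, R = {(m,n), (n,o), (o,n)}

B

This is the axiom for a generalized confluence (Geach) condition; its first-order frame correspondent is forall x forall z (xRz -> exists w (xRw & zRw)).
A: fails — sRu but no w* with sRw* and uRw*.
B: holds.
C: fails — mRn but no w with mRw and nRw.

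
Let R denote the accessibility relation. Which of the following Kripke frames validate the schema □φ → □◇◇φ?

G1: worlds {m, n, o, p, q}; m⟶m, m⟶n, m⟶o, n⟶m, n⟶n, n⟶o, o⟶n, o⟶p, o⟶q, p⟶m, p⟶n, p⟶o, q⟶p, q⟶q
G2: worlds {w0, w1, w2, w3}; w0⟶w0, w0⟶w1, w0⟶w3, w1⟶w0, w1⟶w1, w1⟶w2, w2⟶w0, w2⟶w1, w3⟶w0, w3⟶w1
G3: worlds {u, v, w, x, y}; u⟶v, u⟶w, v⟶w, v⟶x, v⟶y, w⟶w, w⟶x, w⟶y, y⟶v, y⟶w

G1, G2

Frame correspondent (Sahlqvist): ∀x ∀z (xRz → ∃w (xRw ∧ zR²w)) — i.e. a generalized confluence (Geach) condition.
G1: satisfies the condition.
G2: satisfies the condition.
G3: fails — vRx but no t with vRt and xR²t.
Valid on: G1, G2.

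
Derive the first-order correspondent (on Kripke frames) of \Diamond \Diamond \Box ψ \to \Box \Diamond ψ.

\forall x \forall y \forall z ((x R^2 y \wedge xRz) \to \exists w (yRw \wedge zRw))

This is a Sahlqvist (Geach-type) schema ◇^2□^1ψ → □^1◇^1ψ.
Minimal-valuation argument: fix x; take any y with xR^2y and any z with xR^1z. Set V(ψ) to the set of worlds R-reachable from y in exactly 1 step. Then □^1ψ holds at y, so the antecedent holds at x; validity forces ◇^1ψ at z, giving a w with zR^1w and yR^1w.
First-order correspondent: \forall x \forall y \forall z ((x R^2 y \wedge xRz) \to \exists w (yRw \wedge zRw)).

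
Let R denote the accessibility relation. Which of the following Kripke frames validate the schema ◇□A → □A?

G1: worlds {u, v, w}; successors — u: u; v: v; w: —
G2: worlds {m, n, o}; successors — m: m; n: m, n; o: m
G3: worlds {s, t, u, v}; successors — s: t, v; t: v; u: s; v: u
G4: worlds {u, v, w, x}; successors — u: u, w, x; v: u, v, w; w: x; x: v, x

G1

This is the axiom for the Euclidean property; its first-order frame correspondent is ∀x ∀y ∀z (Rxy ∧ Rxz → Ryz).
G1: ✓.
G2: fails — Rnm and Rnn but not Rmn.
G3: fails — Rsv and Rsv but not Rvv.
G4: fails — Ruw and Ruw but not Rww.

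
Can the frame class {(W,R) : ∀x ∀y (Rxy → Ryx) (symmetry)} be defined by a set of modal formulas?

Yes, by q → □◇q

This is a Sahlqvist condition; the B axiom q → □◇q defines it.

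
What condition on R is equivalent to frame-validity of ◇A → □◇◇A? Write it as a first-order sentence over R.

This is a Sahlqvist (Geach-type) schema ◇^1□^0A → □^1◇^2A.
Minimal-valuation argument: fix x; take any y with xR^1y and any z with xR^1z. Set V(A) to the set of worlds R-reachable from y in exactly 0 steps. Then □^0A holds at y, so the antecedent holds at x; validity forces ◇^2A at z, giving a w with zR^2w and yR^0w.
First-order correspondent: ∀x ∀y ∀z ((xRy ∧ xRz) → ∃w (y = w ∧ zR²w)).

∀x ∀y ∀z ((xRy ∧ xRz) → ∃w (y = w ∧ zR²w))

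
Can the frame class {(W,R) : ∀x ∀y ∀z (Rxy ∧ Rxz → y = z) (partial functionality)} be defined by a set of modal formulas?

Definable; ◇q → □q defines it

This is a Sahlqvist condition; the CD axiom ◇q → □q defines it.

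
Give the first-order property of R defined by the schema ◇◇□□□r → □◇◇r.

∀x ∀y ∀z ((xR²y ∧ xRz) → ∃w (yR³w ∧ zR²w))

This is a Sahlqvist (Geach-type) schema ◇^2□^3r → □^1◇^2r.
Minimal-valuation argument: fix x; take any y with xR^2y and any z with xR^1z. Set V(r) to the set of worlds R-reachable from y in exactly 3 steps. Then □^3r holds at y, so the antecedent holds at x; validity forces ◇^2r at z, giving a w with zR^2w and yR^3w.
First-order correspondent: ∀x ∀y ∀z ((xR²y ∧ xRz) → ∃w (yR³w ∧ zR²w)).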